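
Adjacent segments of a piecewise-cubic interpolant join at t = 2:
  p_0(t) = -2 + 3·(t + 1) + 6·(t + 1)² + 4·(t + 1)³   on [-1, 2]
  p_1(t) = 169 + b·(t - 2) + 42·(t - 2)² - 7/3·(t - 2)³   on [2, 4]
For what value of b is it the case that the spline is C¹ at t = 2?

p_0'(t) = 3 + 12·(t + 1) + 12·(t + 1)², so p_0'(2) = 147. On the right, p_1'(2) = b, so b = 147.

147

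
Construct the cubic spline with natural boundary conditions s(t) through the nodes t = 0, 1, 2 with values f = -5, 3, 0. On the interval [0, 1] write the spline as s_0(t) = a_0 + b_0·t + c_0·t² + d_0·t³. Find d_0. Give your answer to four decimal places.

-2.7500

Put M_i = s'' at the i-th knot. Here h = (1, 1) and Δ = (8, -3), so the interior equations h_(i-1)·M_(i-1) + 2(h_(i-1)+h_i)·M_i + h_i·M_(i+1) = 6(Δ_i − Δ_(i-1)) read
  1·M_0 + 4·M_1 + 1·M_2 = 6(Δ_1 - Δ_0) = -66
Natural end conditions: M_0 = M_2 = 0.
Solving: M_0 = 0, M_1 = -33/2, M_2 = 0.
On [0, 1], with s_0(t) = a_0 + b_0·t + c_0·t² + d_0·t³: c_0 = M_0/2 = 0, d_0 = (M_1 - M_0)/(6h_0) = -11/4, b_0 = Δ_0 - h_0(2M_0 + M_1)/6 = 43/4.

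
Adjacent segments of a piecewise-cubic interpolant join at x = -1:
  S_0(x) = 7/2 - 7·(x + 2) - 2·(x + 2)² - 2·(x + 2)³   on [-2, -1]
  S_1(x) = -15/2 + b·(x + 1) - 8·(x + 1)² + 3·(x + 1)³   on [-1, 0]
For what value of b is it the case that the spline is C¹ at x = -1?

S_0'(x) = -7 - 4·(x + 2) - 6·(x + 2)², so S_0'(-1) = -17. On the right, S_1'(-1) = b, so b = -17.

-17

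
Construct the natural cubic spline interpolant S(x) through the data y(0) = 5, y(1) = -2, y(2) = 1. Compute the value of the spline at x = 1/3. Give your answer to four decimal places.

1.9259

Let m_i = S''(x_i). Step sizes h_i = 1, 1; slopes of the chords Δ_i = (y_(i+1) - y_i)/h_i = -7, 3.
  1·m_0 + 4·m_1 + 1·m_2 = 6(Δ_1 - Δ_0) = 60
Natural end conditions: m_0 = m_2 = 0.
Solving the tridiagonal system: m_0 = 0, m_1 = 15, m_2 = 0.
On [0, 1], S(x) = 5 - 19/2·x + 0·x² + 5/2·x³.
With x = 1/3: S(1/3) = 52/27.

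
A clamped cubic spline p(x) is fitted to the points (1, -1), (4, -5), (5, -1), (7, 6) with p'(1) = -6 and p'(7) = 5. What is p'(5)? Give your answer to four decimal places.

Write m_i for p''(x_i). With h_i = 3, 1, 2 and divided differences Δ_i = -4/3, 4, 7/2, the continuity of p' gives the tridiagonal system
  3·m_0 + 8·m_1 + 1·m_2 = 6(Δ_1 - Δ_0) = 32
  1·m_1 + 6·m_2 + 2·m_3 = 6(Δ_2 - Δ_1) = -3
Clamped end conditions give two more equations: 2h_0·m_0 + h_0·m_1 = 6(Δ_0 - p'(1)) = 28 and h_2·m_2 + 2h_2·m_3 = 6(p'(7) - Δ_2) = 9.
Hence m_0 = 131/42, m_1 = 65/21, m_2 = -89/42, m_3 = 139/42.
On [5, 7], p'(x) = b_2 + 2c_2·(x - 5) + 3d_2·(x - 5)² with b_2 = Δ_2 - h_2(2m_2 + m_3)/6 = 80/21, c_2 = m_2/2 = -89/84, d_2 = (m_3 - m_2)/(6h_2) = 19/42. So p'(5) = 80/21.

3.8095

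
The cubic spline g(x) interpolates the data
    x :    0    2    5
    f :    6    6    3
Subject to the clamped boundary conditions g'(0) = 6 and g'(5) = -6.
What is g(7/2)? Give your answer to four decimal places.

6.3000

Let M_i = g''(x_i). Step sizes h_i = 2, 3; slopes of the chords Δ_i = (y_(i+1) - y_i)/h_i = 0, -1.
  2·M_0 + 10·M_1 + 3·M_2 = 6(Δ_1 - Δ_0) = -6
Clamped end conditions give two more equations: 2h_0·M_0 + h_0·M_1 = 6(Δ_0 - g'(0)) = -36 and h_1·M_1 + 2h_1·M_2 = 6(g'(5) - Δ_1) = -30.
Hence M_0 = -54/5, M_1 = 18/5, M_2 = -34/5.
On [2, 5], g(x) = 6 - 6/5·(x - 2) + 9/5·(x - 2)² - 26/45·(x - 2)³.
With (x - 2) = 3/2: g(7/2) = 63/10.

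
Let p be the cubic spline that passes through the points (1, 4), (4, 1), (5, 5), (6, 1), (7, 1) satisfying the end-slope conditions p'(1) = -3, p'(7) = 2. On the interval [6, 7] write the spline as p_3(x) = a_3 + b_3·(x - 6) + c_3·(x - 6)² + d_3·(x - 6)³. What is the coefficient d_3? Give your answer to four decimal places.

-1.4259

With m_i denoting the second derivative at x_i, h_i = 3, 1, 1, 1, and Δ_i = (y_(i+1) − y_i)/h_i = -1, 4, -4, 0:
  3·m_0 + 8·m_1 + 1·m_2 = 6(Δ_1 - Δ_0) = 30
  1·m_1 + 4·m_2 + 1·m_3 = 6(Δ_2 - Δ_1) = -48
  1·m_2 + 4·m_3 + 1·m_4 = 6(Δ_3 - Δ_2) = 24
Clamped end conditions give two more equations: 2h_0·m_0 + h_0·m_1 = 6(Δ_0 - p'(1)) = 12 and h_3·m_3 + 2h_3·m_4 = 6(p'(7) - Δ_3) = 12.
Forward elimination and back-substitution give m_0 = -29/27, m_1 = 166/27, m_2 = -431/27, m_3 = 262/27, m_4 = 31/27.
On [6, 7], with p_3(x) = a_3 + b_3·(x - 6) + c_3·(x - 6)² + d_3·(x - 6)³: c_3 = m_3/2 = 131/27, d_3 = (m_4 - m_3)/(6h_3) = -77/54, b_3 = Δ_3 - h_3(2m_3 + m_4)/6 = -185/54.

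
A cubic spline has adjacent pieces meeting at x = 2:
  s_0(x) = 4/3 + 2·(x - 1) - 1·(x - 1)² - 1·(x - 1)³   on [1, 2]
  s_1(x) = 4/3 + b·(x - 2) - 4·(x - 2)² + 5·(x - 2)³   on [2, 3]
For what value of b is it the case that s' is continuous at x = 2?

s_0'(x) = 2 - 2·(x - 1) - 3·(x - 1)², so s_0'(2) = -3. On the right, s_1'(2) = b, so b = -3.

-3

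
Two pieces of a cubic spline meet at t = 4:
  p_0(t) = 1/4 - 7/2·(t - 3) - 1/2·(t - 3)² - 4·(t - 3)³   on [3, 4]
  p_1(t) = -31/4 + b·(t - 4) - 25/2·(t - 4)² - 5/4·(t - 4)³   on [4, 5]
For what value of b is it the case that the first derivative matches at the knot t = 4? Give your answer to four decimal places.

-16.5000

p_0'(t) = -7/2 - 1·(t - 3) - 12·(t - 3)², so p_0'(4) = -33/2. On the right, p_1'(4) = b, so b = -33/2.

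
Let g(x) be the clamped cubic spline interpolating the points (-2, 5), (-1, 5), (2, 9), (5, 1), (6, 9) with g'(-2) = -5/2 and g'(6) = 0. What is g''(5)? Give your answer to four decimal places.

14.2083

Put σ_i = g'' at the i-th knot. Here h = (1, 3, 3, 1) and Δ = (0, 4/3, -8/3, 8), so the interior equations h_(i-1)·σ_(i-1) + 2(h_(i-1)+h_i)·σ_i + h_i·σ_(i+1) = 6(Δ_i − Δ_(i-1)) read
  1·σ_0 + 8·σ_1 + 3·σ_2 = 6(Δ_1 - Δ_0) = 8
  3·σ_1 + 12·σ_2 + 3·σ_3 = 6(Δ_2 - Δ_1) = -24
  3·σ_2 + 8·σ_3 + 1·σ_4 = 6(Δ_3 - Δ_2) = 64
Clamped end conditions give two more equations: 2h_0·σ_0 + h_0·σ_1 = 6(Δ_0 - g'(-2)) = 15 and h_3·σ_3 + 2h_3·σ_4 = 6(g'(6) - Δ_3) = -48.
Solving: σ_0 = 299/48, σ_1 = 61/24, σ_2 = -99/16, σ_3 = 341/24, σ_4 = -1493/48.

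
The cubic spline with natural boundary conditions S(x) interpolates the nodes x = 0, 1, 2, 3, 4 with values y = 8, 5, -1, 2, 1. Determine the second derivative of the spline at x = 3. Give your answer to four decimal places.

-10.6071

Let M_i = S''(x_i). Step sizes h_i = 1, 1, 1, 1; slopes of the chords Δ_i = (y_(i+1) - y_i)/h_i = -3, -6, 3, -1.
  1·M_0 + 4·M_1 + 1·M_2 = 6(Δ_1 - Δ_0) = -18
  1·M_1 + 4·M_2 + 1·M_3 = 6(Δ_2 - Δ_1) = 54
  1·M_2 + 4·M_3 + 1·M_4 = 6(Δ_3 - Δ_2) = -24
Natural end conditions: M_0 = M_4 = 0.
Forward elimination and back-substitution give M_0 = 0, M_1 = -255/28, M_2 = 129/7, M_3 = -297/28, M_4 = 0.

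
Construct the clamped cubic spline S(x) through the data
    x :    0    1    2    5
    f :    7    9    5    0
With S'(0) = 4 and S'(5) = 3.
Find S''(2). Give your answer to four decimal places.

1.3793

Write m_i for S''(x_i). With h_i = 1, 1, 3 and divided differences Δ_i = 2, -4, -5/3, the continuity of S' gives the tridiagonal system
  1·m_0 + 4·m_1 + 1·m_2 = 6(Δ_1 - Δ_0) = -36
  1·m_1 + 8·m_2 + 3·m_3 = 6(Δ_2 - Δ_1) = 14
Clamped end conditions give two more equations: 2h_0·m_0 + h_0·m_1 = 6(Δ_0 - S'(0)) = -12 and h_2·m_2 + 2h_2·m_3 = 6(S'(5) - Δ_2) = 28.
Hence m_0 = -44/29, m_1 = -260/29, m_2 = 40/29, m_3 = 346/87.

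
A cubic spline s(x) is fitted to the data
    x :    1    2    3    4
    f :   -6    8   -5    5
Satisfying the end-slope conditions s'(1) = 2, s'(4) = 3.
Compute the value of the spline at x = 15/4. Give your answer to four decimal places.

2.8625

With σ_i denoting the second derivative at x_i, h_i = 1, 1, 1, and Δ_i = (y_(i+1) − y_i)/h_i = 14, -13, 10:
  1·σ_0 + 4·σ_1 + 1·σ_2 = 6(Δ_1 - Δ_0) = -162
  1·σ_1 + 4·σ_2 + 1·σ_3 = 6(Δ_2 - Δ_1) = 138
Clamped end conditions give two more equations: 2h_0·σ_0 + h_0·σ_1 = 6(Δ_0 - s'(1)) = 72 and h_2·σ_2 + 2h_2·σ_3 = 6(s'(4) - Δ_2) = -42.
Solving: σ_0 = 1108/15, σ_1 = -1136/15, σ_2 = 1006/15, σ_3 = -818/15.
On [3, 4], s(x) = -5 - 49/15·(x - 3) + 503/15·(x - 3)² - 304/15·(x - 3)³.
With (x - 3) = 3/4: s(15/4) = 229/80.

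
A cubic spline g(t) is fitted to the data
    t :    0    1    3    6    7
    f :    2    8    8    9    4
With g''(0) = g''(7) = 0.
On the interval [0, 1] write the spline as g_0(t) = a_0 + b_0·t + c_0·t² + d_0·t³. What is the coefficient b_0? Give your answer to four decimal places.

7.1760

Put M_i = g'' at the i-th knot. Here h = (1, 2, 3, 1) and Δ = (6, 0, 1/3, -5), so the interior equations h_(i-1)·M_(i-1) + 2(h_(i-1)+h_i)·M_i + h_i·M_(i+1) = 6(Δ_i − Δ_(i-1)) read
  1·M_0 + 6·M_1 + 2·M_2 = 6(Δ_1 - Δ_0) = -36
  2·M_1 + 10·M_2 + 3·M_3 = 6(Δ_2 - Δ_1) = 2
  3·M_2 + 8·M_3 + 1·M_4 = 6(Δ_3 - Δ_2) = -32
Natural end conditions: M_0 = M_4 = 0.
Forward elimination and back-substitution give M_0 = 0, M_1 = -1390/197, M_2 = 624/197, M_3 = -1022/197, M_4 = 0.
On [0, 1], with g_0(t) = a_0 + b_0·t + c_0·t² + d_0·t³: c_0 = M_0/2 = 0, d_0 = (M_1 - M_0)/(6h_0) = -695/591, b_0 = Δ_0 - h_0(2M_0 + M_1)/6 = 4241/591.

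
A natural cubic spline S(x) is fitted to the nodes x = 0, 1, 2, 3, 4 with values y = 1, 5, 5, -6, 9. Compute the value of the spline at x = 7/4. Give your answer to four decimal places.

With σ_i denoting the second derivative at x_i, h_i = 1, 1, 1, 1, and Δ_i = (y_(i+1) − y_i)/h_i = 4, 0, -11, 15:
  1·σ_0 + 4·σ_1 + 1·σ_2 = 6(Δ_1 - Δ_0) = -24
  1·σ_1 + 4·σ_2 + 1·σ_3 = 6(Δ_2 - Δ_1) = -66
  1·σ_2 + 4·σ_3 + 1·σ_4 = 6(Δ_3 - Δ_2) = 156
Natural end conditions: σ_0 = σ_4 = 0.
Forward elimination and back-substitution give σ_0 = 0, σ_1 = 15/14, σ_2 = -198/7, σ_3 = 645/14, σ_4 = 0.
On [1, 2], S(x) = 5 + 61/14·(x - 1) + 15/28·(x - 1)² - 137/28·(x - 1)³.
With (x - 1) = 3/4: S(7/4) = 11657/1792.

6.5050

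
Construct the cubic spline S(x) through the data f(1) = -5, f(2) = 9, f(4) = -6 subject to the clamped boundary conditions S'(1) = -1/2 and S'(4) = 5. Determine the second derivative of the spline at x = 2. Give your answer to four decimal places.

With m_i denoting the second derivative at x_i, h_i = 1, 2, and Δ_i = (y_(i+1) − y_i)/h_i = 14, -15/2:
  1·m_0 + 6·m_1 + 2·m_2 = 6(Δ_1 - Δ_0) = -129
Clamped end conditions give two more equations: 2h_0·m_0 + h_0·m_1 = 6(Δ_0 - S'(1)) = 87 and h_1·m_1 + 2h_1·m_2 = 6(S'(4) - Δ_1) = 75.
Solving the tridiagonal system: m_0 = 401/6, m_1 = -140/3, m_2 = 505/12.

-46.6667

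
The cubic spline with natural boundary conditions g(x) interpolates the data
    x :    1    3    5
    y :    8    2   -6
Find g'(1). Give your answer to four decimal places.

With m_i denoting the second derivative at x_i, h_i = 2, 2, and Δ_i = (y_(i+1) − y_i)/h_i = -3, -4:
  2·m_0 + 8·m_1 + 2·m_2 = 6(Δ_1 - Δ_0) = -6
Natural end conditions: m_0 = m_2 = 0.
Solving: m_0 = 0, m_1 = -3/4, m_2 = 0.
On [1, 3], g'(x) = b_0 + 2c_0·(x - 1) + 3d_0·(x - 1)² with b_0 = Δ_0 - h_0(2m_0 + m_1)/6 = -11/4, c_0 = m_0/2 = 0, d_0 = (m_1 - m_0)/(6h_0) = -1/16. So g'(1) = -11/4.

-2.7500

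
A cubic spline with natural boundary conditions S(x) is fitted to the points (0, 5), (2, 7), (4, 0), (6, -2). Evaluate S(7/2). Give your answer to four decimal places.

1.7563

Write M_i for S''(x_i). With h_i = 2, 2, 2 and divided differences Δ_i = 1, -7/2, -1, the continuity of S' gives the tridiagonal system
  2·M_0 + 8·M_1 + 2·M_2 = 6(Δ_1 - Δ_0) = -27
  2·M_1 + 8·M_2 + 2·M_3 = 6(Δ_2 - Δ_1) = 15
Natural end conditions: M_0 = M_3 = 0.
Hence M_0 = 0, M_1 = -41/10, M_2 = 29/10, M_3 = 0.
On [2, 4], S(x) = 7 - 26/15·(x - 2) - 41/20·(x - 2)² + 7/12·(x - 2)³.
With (x - 2) = 3/2: S(7/2) = 281/160.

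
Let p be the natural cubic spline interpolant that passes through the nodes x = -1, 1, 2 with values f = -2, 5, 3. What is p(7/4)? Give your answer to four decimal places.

3.7148

Put m_i = p'' at the i-th knot. Here h = (2, 1) and Δ = (7/2, -2), so the interior equations h_(i-1)·m_(i-1) + 2(h_(i-1)+h_i)·m_i + h_i·m_(i+1) = 6(Δ_i − Δ_(i-1)) read
  2·m_0 + 6·m_1 + 1·m_2 = 6(Δ_1 - Δ_0) = -33
Natural end conditions: m_0 = m_2 = 0.
Solving: m_0 = 0, m_1 = -11/2, m_2 = 0.
On [1, 2], p(x) = 5 - 1/6·(x - 1) - 11/4·(x - 1)² + 11/12·(x - 1)³.
With (x - 1) = 3/4: p(7/4) = 951/256.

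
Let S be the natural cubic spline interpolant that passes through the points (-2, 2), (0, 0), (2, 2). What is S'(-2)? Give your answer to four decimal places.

Put M_i = S'' at the i-th knot. Here h = (2, 2) and Δ = (-1, 1), so the interior equations h_(i-1)·M_(i-1) + 2(h_(i-1)+h_i)·M_i + h_i·M_(i+1) = 6(Δ_i − Δ_(i-1)) read
  2·M_0 + 8·M_1 + 2·M_2 = 6(Δ_1 - Δ_0) = 12
Natural end conditions: M_0 = M_2 = 0.
Solving the tridiagonal system: M_0 = 0, M_1 = 3/2, M_2 = 0.
On [-2, 0], S'(x) = b_0 + 2c_0·(x + 2) + 3d_0·(x + 2)² with b_0 = Δ_0 - h_0(2M_0 + M_1)/6 = -3/2, c_0 = M_0/2 = 0, d_0 = (M_1 - M_0)/(6h_0) = 1/8. So S'(-2) = -3/2.

-1.5000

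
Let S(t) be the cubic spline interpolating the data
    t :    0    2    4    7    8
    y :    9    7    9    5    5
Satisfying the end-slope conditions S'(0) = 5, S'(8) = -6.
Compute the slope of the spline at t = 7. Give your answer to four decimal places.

Write m_i for S''(x_i). With h_i = 2, 2, 3, 1 and divided differences Δ_i = -1, 1, -4/3, 0, the continuity of S' gives the tridiagonal system
  2·m_0 + 8·m_1 + 2·m_2 = 6(Δ_1 - Δ_0) = 12
  2·m_1 + 10·m_2 + 3·m_3 = 6(Δ_2 - Δ_1) = -14
  3·m_2 + 8·m_3 + 1·m_4 = 6(Δ_3 - Δ_2) = 8
Clamped end conditions give two more equations: 2h_0·m_0 + h_0·m_1 = 6(Δ_0 - S'(0)) = -36 and h_3·m_3 + 2h_3·m_4 = 6(S'(8) - Δ_3) = -36.
Hence m_0 = -1687/144, m_1 = 391/72, m_2 = -577/144, m_3 = 365/72, m_4 = -2957/144.
On [7, 8], S'(t) = b_3 + 2c_3·(t - 7) + 3d_3·(t - 7)² with b_3 = Δ_3 - h_3(2m_3 + m_4)/6 = 499/288, c_3 = m_3/2 = 365/144, d_3 = (m_4 - m_3)/(6h_3) = -1229/288. So S'(7) = 499/288.

1.7326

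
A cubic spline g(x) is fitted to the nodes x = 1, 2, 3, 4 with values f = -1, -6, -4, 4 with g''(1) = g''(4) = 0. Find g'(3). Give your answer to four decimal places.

5.7333

Write m_i for g''(x_i). With h_i = 1, 1, 1 and divided differences Δ_i = -5, 2, 8, the continuity of g' gives the tridiagonal system
  1·m_0 + 4·m_1 + 1·m_2 = 6(Δ_1 - Δ_0) = 42
  1·m_1 + 4·m_2 + 1·m_3 = 6(Δ_2 - Δ_1) = 36
Natural end conditions: m_0 = m_3 = 0.
Solving the tridiagonal system: m_0 = 0, m_1 = 44/5, m_2 = 34/5, m_3 = 0.
On [3, 4], g'(x) = b_2 + 2c_2·(x - 3) + 3d_2·(x - 3)² with b_2 = Δ_2 - h_2(2m_2 + m_3)/6 = 86/15, c_2 = m_2/2 = 17/5, d_2 = (m_3 - m_2)/(6h_2) = -17/15. So g'(3) = 86/15.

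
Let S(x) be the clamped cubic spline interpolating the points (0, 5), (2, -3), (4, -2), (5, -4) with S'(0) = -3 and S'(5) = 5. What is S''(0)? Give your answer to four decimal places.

-4.9348

Write σ_i for S''(x_i). With h_i = 2, 2, 1 and divided differences Δ_i = -4, 1/2, -2, the continuity of S' gives the tridiagonal system
  2·σ_0 + 8·σ_1 + 2·σ_2 = 6(Δ_1 - Δ_0) = 27
  2·σ_1 + 6·σ_2 + 1·σ_3 = 6(Δ_2 - Δ_1) = -15
Clamped end conditions give two more equations: 2h_0·σ_0 + h_0·σ_1 = 6(Δ_0 - S'(0)) = -6 and h_2·σ_2 + 2h_2·σ_3 = 6(S'(5) - Δ_2) = 42.
Solving the tridiagonal system: σ_0 = -227/46, σ_1 = 158/23, σ_2 = -208/23, σ_3 = 587/23.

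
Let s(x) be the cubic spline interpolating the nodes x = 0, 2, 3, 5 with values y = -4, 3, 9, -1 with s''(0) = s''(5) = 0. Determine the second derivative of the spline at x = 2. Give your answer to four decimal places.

With m_i denoting the second derivative at x_i, h_i = 2, 1, 2, and Δ_i = (y_(i+1) − y_i)/h_i = 7/2, 6, -5:
  2·m_0 + 6·m_1 + 1·m_2 = 6(Δ_1 - Δ_0) = 15
  1·m_1 + 6·m_2 + 2·m_3 = 6(Δ_2 - Δ_1) = -66
Natural end conditions: m_0 = m_3 = 0.
Solving: m_0 = 0, m_1 = 156/35, m_2 = -411/35, m_3 = 0.

4.4571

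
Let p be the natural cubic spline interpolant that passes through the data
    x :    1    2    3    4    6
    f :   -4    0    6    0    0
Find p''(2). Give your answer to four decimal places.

8.6512

Write M_i for p''(x_i). With h_i = 1, 1, 1, 2 and divided differences Δ_i = 4, 6, -6, 0, the continuity of p' gives the tridiagonal system
  1·M_0 + 4·M_1 + 1·M_2 = 6(Δ_1 - Δ_0) = 12
  1·M_1 + 4·M_2 + 1·M_3 = 6(Δ_2 - Δ_1) = -72
  1·M_2 + 6·M_3 + 2·M_4 = 6(Δ_3 - Δ_2) = 36
Natural end conditions: M_0 = M_4 = 0.
Forward elimination and back-substitution give M_0 = 0, M_1 = 372/43, M_2 = -972/43, M_3 = 420/43, M_4 = 0.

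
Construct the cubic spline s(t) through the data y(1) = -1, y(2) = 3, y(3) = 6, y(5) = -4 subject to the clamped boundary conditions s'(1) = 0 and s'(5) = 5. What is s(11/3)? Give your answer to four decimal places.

Write M_i for s''(x_i). With h_i = 1, 1, 2 and divided differences Δ_i = 4, 3, -5, the continuity of s' gives the tridiagonal system
  1·M_0 + 4·M_1 + 1·M_2 = 6(Δ_1 - Δ_0) = -6
  1·M_1 + 6·M_2 + 2·M_3 = 6(Δ_2 - Δ_1) = -48
Clamped end conditions give two more equations: 2h_0·M_0 + h_0·M_1 = 6(Δ_0 - s'(1)) = 24 and h_2·M_2 + 2h_2·M_3 = 6(s'(5) - Δ_2) = 60.
Hence M_0 = 136/11, M_1 = -8/11, M_2 = -170/11, M_3 = 250/11.
On [3, 5], s(t) = 6 - 25/11·(t - 3) - 85/11·(t - 3)² + 35/11·(t - 3)³.
With (t - 3) = 2/3: s(11/3) = 592/297.

1.9933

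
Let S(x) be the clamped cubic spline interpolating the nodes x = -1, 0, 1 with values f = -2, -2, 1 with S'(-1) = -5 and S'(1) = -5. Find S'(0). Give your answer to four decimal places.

Put M_i = S'' at the i-th knot. Here h = (1, 1) and Δ = (0, 3), so the interior equations h_(i-1)·M_(i-1) + 2(h_(i-1)+h_i)·M_i + h_i·M_(i+1) = 6(Δ_i − Δ_(i-1)) read
  1·M_0 + 4·M_1 + 1·M_2 = 6(Δ_1 - Δ_0) = 18
Clamped end conditions give two more equations: 2h_0·M_0 + h_0·M_1 = 6(Δ_0 - S'(-1)) = 30 and h_1·M_1 + 2h_1·M_2 = 6(S'(1) - Δ_1) = -48.
Solving the tridiagonal system: M_0 = 21/2, M_1 = 9, M_2 = -57/2.
On [0, 1], S'(x) = b_1 + 2c_1·x + 3d_1·x² with b_1 = Δ_1 - h_1(2M_1 + M_2)/6 = 19/4, c_1 = M_1/2 = 9/2, d_1 = (M_2 - M_1)/(6h_1) = -25/4. So S'(0) = 19/4.

4.7500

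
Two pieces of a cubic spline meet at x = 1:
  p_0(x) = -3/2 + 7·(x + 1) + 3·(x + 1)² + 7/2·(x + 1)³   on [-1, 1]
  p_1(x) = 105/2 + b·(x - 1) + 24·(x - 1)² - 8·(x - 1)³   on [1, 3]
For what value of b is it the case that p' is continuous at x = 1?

61

p_0'(x) = 7 + 6·(x + 1) + 21/2·(x + 1)², so p_0'(1) = 61. On the right, p_1'(1) = b, so b = 61.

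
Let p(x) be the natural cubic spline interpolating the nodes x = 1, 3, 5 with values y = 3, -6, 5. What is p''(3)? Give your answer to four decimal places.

7.5000

Let M_i = p''(x_i). Step sizes h_i = 2, 2; slopes of the chords Δ_i = (y_(i+1) - y_i)/h_i = -9/2, 11/2.
  2·M_0 + 8·M_1 + 2·M_2 = 6(Δ_1 - Δ_0) = 60
Natural end conditions: M_0 = M_2 = 0.
Solving: M_0 = 0, M_1 = 15/2, M_2 = 0.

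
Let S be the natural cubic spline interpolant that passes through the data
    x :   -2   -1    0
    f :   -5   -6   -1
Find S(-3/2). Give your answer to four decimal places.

With M_i denoting the second derivative at x_i, h_i = 1, 1, and Δ_i = (y_(i+1) − y_i)/h_i = -1, 5:
  1·M_0 + 4·M_1 + 1·M_2 = 6(Δ_1 - Δ_0) = 36
Natural end conditions: M_0 = M_2 = 0.
Forward elimination and back-substitution give M_0 = 0, M_1 = 9, M_2 = 0.
On [-2, -1], S(x) = -5 - 5/2·(x + 2) + 0·(x + 2)² + 3/2·(x + 2)³.
With (x + 2) = 1/2: S(-3/2) = -97/16.

-6.0625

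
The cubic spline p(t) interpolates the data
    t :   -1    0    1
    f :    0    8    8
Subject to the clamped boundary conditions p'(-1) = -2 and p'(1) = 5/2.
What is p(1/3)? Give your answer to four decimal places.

Let σ_i = p''(x_i). Step sizes h_i = 1, 1; slopes of the chords Δ_i = (y_(i+1) - y_i)/h_i = 8, 0.
  1·σ_0 + 4·σ_1 + 1·σ_2 = 6(Δ_1 - Δ_0) = -48
Clamped end conditions give two more equations: 2h_0·σ_0 + h_0·σ_1 = 6(Δ_0 - p'(-1)) = 60 and h_1·σ_1 + 2h_1·σ_2 = 6(p'(1) - Δ_1) = 15.
Forward elimination and back-substitution give σ_0 = 177/4, σ_1 = -57/2, σ_2 = 87/4.
On [0, 1], p(t) = 8 + 47/8·t - 57/4·t² + 67/8·t³.
With t = 1/3: p(1/3) = 469/54.

8.6852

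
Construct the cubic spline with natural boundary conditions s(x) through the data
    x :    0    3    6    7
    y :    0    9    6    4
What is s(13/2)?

Write σ_i for s''(x_i). With h_i = 3, 3, 1 and divided differences Δ_i = 3, -1, -2, the continuity of s' gives the tridiagonal system
  3·σ_0 + 12·σ_1 + 3·σ_2 = 6(Δ_1 - Δ_0) = -24
  3·σ_1 + 8·σ_2 + 1·σ_3 = 6(Δ_2 - Δ_1) = -6
Natural end conditions: σ_0 = σ_3 = 0.
Solving the tridiagonal system: σ_0 = 0, σ_1 = -2, σ_2 = 0, σ_3 = 0.
On [6, 7], s(x) = 6 - 2·(x - 6) + 0·(x - 6)² + 0·(x - 6)³.
With (x - 6) = 1/2: s(13/2) = 5.

5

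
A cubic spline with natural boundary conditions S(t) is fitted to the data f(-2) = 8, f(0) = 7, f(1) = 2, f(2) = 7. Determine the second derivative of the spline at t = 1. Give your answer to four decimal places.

Write σ_i for S''(x_i). With h_i = 2, 1, 1 and divided differences Δ_i = -1/2, -5, 5, the continuity of S' gives the tridiagonal system
  2·σ_0 + 6·σ_1 + 1·σ_2 = 6(Δ_1 - Δ_0) = -27
  1·σ_1 + 4·σ_2 + 1·σ_3 = 6(Δ_2 - Δ_1) = 60
Natural end conditions: σ_0 = σ_3 = 0.
Hence σ_0 = 0, σ_1 = -168/23, σ_2 = 387/23, σ_3 = 0.

16.8261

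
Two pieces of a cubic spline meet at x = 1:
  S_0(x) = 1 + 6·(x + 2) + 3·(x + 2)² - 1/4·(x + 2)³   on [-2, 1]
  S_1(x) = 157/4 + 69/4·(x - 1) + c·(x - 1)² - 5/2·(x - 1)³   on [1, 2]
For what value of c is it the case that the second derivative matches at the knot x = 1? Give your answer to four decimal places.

S_0''(x) = 6 - 3/2·(x + 2), so S_0''(1) = 3/2. On the right, S_1''(1) = 2c, so c = 3/4.

0.7500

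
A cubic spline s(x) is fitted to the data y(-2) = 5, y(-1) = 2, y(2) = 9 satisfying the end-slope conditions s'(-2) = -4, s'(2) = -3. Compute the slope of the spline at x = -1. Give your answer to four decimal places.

Write m_i for s''(x_i). With h_i = 1, 3 and divided differences Δ_i = -3, 7/3, the continuity of s' gives the tridiagonal system
  1·m_0 + 8·m_1 + 3·m_2 = 6(Δ_1 - Δ_0) = 32
Clamped end conditions give two more equations: 2h_0·m_0 + h_0·m_1 = 6(Δ_0 - s'(-2)) = 6 and h_1·m_1 + 2h_1·m_2 = 6(s'(2) - Δ_1) = -32.
Forward elimination and back-substitution give m_0 = -3/4, m_1 = 15/2, m_2 = -109/12.
On [-1, 2], s'(x) = b_1 + 2c_1·(x + 1) + 3d_1·(x + 1)² with b_1 = Δ_1 - h_1(2m_1 + m_2)/6 = -5/8, c_1 = m_1/2 = 15/4, d_1 = (m_2 - m_1)/(6h_1) = -199/216. So s'(-1) = -5/8.

-0.6250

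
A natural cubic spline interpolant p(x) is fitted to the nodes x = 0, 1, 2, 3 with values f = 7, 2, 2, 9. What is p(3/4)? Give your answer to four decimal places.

Put m_i = p'' at the i-th knot. Here h = (1, 1, 1) and Δ = (-5, 0, 7), so the interior equations h_(i-1)·m_(i-1) + 2(h_(i-1)+h_i)·m_i + h_i·m_(i+1) = 6(Δ_i − Δ_(i-1)) read
  1·m_0 + 4·m_1 + 1·m_2 = 6(Δ_1 - Δ_0) = 30
  1·m_1 + 4·m_2 + 1·m_3 = 6(Δ_2 - Δ_1) = 42
Natural end conditions: m_0 = m_3 = 0.
Solving: m_0 = 0, m_1 = 26/5, m_2 = 46/5, m_3 = 0.
On [0, 1], p(x) = 7 - 88/15·x + 0·x² + 13/15·x³.
With x = 3/4: p(3/4) = 949/320.

2.9656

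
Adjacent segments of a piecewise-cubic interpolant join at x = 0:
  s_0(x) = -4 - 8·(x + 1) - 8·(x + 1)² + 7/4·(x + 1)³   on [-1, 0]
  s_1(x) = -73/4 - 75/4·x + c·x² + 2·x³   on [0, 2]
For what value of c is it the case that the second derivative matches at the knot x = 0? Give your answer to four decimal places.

s_0''(x) = -16 + 21/2·(x + 1), so s_0''(0) = -11/2. On the right, s_1''(0) = 2c, so c = -11/4.

-2.7500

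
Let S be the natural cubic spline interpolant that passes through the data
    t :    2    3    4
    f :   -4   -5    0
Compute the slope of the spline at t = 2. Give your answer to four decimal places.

-2.5000

With M_i denoting the second derivative at x_i, h_i = 1, 1, and Δ_i = (y_(i+1) − y_i)/h_i = -1, 5:
  1·M_0 + 4·M_1 + 1·M_2 = 6(Δ_1 - Δ_0) = 36
Natural end conditions: M_0 = M_2 = 0.
Forward elimination and back-substitution give M_0 = 0, M_1 = 9, M_2 = 0.
On [2, 3], S'(t) = b_0 + 2c_0·(t - 2) + 3d_0·(t - 2)² with b_0 = Δ_0 - h_0(2M_0 + M_1)/6 = -5/2, c_0 = M_0/2 = 0, d_0 = (M_1 - M_0)/(6h_0) = 3/2. So S'(2) = -5/2.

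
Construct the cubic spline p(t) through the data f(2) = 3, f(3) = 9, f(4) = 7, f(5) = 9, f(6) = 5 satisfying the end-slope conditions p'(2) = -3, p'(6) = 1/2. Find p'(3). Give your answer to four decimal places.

3.9018

Write m_i for p''(x_i). With h_i = 1, 1, 1, 1 and divided differences Δ_i = 6, -2, 2, -4, the continuity of p' gives the tridiagonal system
  1·m_0 + 4·m_1 + 1·m_2 = 6(Δ_1 - Δ_0) = -48
  1·m_1 + 4·m_2 + 1·m_3 = 6(Δ_2 - Δ_1) = 24
  1·m_2 + 4·m_3 + 1·m_4 = 6(Δ_3 - Δ_2) = -36
Clamped end conditions give two more equations: 2h_0·m_0 + h_0·m_1 = 6(Δ_0 - p'(2)) = 54 and h_3·m_3 + 2h_3·m_4 = 6(p'(6) - Δ_3) = 27.
Hence m_0 = 2251/56, m_1 = -739/28, m_2 = 139/8, m_3 = -535/28, m_4 = 1291/56.
On [3, 4], p'(t) = b_1 + 2c_1·(t - 3) + 3d_1·(t - 3)² with b_1 = Δ_1 - h_1(2m_1 + m_2)/6 = 437/112, c_1 = m_1/2 = -739/56, d_1 = (m_2 - m_1)/(6h_1) = 817/112. So p'(3) = 437/112.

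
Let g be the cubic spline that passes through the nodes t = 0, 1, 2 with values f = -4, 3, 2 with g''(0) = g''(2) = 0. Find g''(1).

-12

Let M_i = g''(x_i). Step sizes h_i = 1, 1; slopes of the chords Δ_i = (y_(i+1) - y_i)/h_i = 7, -1.
  1·M_0 + 4·M_1 + 1·M_2 = 6(Δ_1 - Δ_0) = -48
Natural end conditions: M_0 = M_2 = 0.
Hence M_0 = 0, M_1 = -12, M_2 = 0.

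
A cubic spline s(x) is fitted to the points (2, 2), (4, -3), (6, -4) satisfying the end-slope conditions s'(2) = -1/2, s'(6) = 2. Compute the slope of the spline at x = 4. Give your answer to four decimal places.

-2.6250

With M_i denoting the second derivative at x_i, h_i = 2, 2, and Δ_i = (y_(i+1) − y_i)/h_i = -5/2, -1/2:
  2·M_0 + 8·M_1 + 2·M_2 = 6(Δ_1 - Δ_0) = 12
Clamped end conditions give two more equations: 2h_0·M_0 + h_0·M_1 = 6(Δ_0 - s'(2)) = -12 and h_1·M_1 + 2h_1·M_2 = 6(s'(6) - Δ_1) = 15.
Solving: M_0 = -31/8, M_1 = 7/4, M_2 = 23/8.
On [4, 6], s'(x) = b_1 + 2c_1·(x - 4) + 3d_1·(x - 4)² with b_1 = Δ_1 - h_1(2M_1 + M_2)/6 = -21/8, c_1 = M_1/2 = 7/8, d_1 = (M_2 - M_1)/(6h_1) = 3/32. So s'(4) = -21/8.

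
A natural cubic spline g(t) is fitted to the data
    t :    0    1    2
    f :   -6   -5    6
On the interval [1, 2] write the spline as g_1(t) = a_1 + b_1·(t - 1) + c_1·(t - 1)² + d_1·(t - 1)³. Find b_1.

6

Let M_i = g''(x_i). Step sizes h_i = 1, 1; slopes of the chords Δ_i = (y_(i+1) - y_i)/h_i = 1, 11.
  1·M_0 + 4·M_1 + 1·M_2 = 6(Δ_1 - Δ_0) = 60
Natural end conditions: M_0 = M_2 = 0.
Hence M_0 = 0, M_1 = 15, M_2 = 0.
On [1, 2], with g_1(t) = a_1 + b_1·(t - 1) + c_1·(t - 1)² + d_1·(t - 1)³: c_1 = M_1/2 = 15/2, d_1 = (M_2 - M_1)/(6h_1) = -5/2, b_1 = Δ_1 - h_1(2M_1 + M_2)/6 = 6.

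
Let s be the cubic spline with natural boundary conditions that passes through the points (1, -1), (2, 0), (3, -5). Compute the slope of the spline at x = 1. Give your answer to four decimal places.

With M_i denoting the second derivative at x_i, h_i = 1, 1, and Δ_i = (y_(i+1) − y_i)/h_i = 1, -5:
  1·M_0 + 4·M_1 + 1·M_2 = 6(Δ_1 - Δ_0) = -36
Natural end conditions: M_0 = M_2 = 0.
Forward elimination and back-substitution give M_0 = 0, M_1 = -9, M_2 = 0.
On [1, 2], s'(x) = b_0 + 2c_0·(x - 1) + 3d_0·(x - 1)² with b_0 = Δ_0 - h_0(2M_0 + M_1)/6 = 5/2, c_0 = M_0/2 = 0, d_0 = (M_1 - M_0)/(6h_0) = -3/2. So s'(1) = 5/2.

2.5000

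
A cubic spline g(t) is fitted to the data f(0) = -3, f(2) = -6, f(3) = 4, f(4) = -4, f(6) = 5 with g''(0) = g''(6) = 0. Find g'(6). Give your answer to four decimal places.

10.6667

Write m_i for g''(x_i). With h_i = 2, 1, 1, 2 and divided differences Δ_i = -3/2, 10, -8, 9/2, the continuity of g' gives the tridiagonal system
  2·m_0 + 6·m_1 + 1·m_2 = 6(Δ_1 - Δ_0) = 69
  1·m_1 + 4·m_2 + 1·m_3 = 6(Δ_2 - Δ_1) = -108
  1·m_2 + 6·m_3 + 2·m_4 = 6(Δ_3 - Δ_2) = 75
Natural end conditions: m_0 = m_4 = 0.
Solving: m_0 = 0, m_1 = 35/2, m_2 = -36, m_3 = 37/2, m_4 = 0.
On [4, 6], g'(t) = b_3 + 2c_3·(t - 4) + 3d_3·(t - 4)² with b_3 = Δ_3 - h_3(2m_3 + m_4)/6 = -47/6, c_3 = m_3/2 = 37/4, d_3 = (m_4 - m_3)/(6h_3) = -37/24. So g'(6) = 32/3.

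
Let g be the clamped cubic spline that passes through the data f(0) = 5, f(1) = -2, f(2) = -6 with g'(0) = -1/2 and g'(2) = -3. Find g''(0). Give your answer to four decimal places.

-25.2500

Write M_i for g''(x_i). With h_i = 1, 1 and divided differences Δ_i = -7, -4, the continuity of g' gives the tridiagonal system
  1·M_0 + 4·M_1 + 1·M_2 = 6(Δ_1 - Δ_0) = 18
Clamped end conditions give two more equations: 2h_0·M_0 + h_0·M_1 = 6(Δ_0 - g'(0)) = -39 and h_1·M_1 + 2h_1·M_2 = 6(g'(2) - Δ_1) = 6.
Solving: M_0 = -101/4, M_1 = 23/2, M_2 = -11/4.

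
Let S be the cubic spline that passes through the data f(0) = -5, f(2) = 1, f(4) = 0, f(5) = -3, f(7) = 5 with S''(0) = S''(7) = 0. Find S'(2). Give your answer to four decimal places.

1.7734

Write M_i for S''(x_i). With h_i = 2, 2, 1, 2 and divided differences Δ_i = 3, -1/2, -3, 4, the continuity of S' gives the tridiagonal system
  2·M_0 + 8·M_1 + 2·M_2 = 6(Δ_1 - Δ_0) = -21
  2·M_1 + 6·M_2 + 1·M_3 = 6(Δ_2 - Δ_1) = -15
  1·M_2 + 6·M_3 + 2·M_4 = 6(Δ_3 - Δ_2) = 42
Natural end conditions: M_0 = M_4 = 0.
Solving: M_0 = 0, M_1 = -471/256, M_2 = -201/64, M_3 = 963/128, M_4 = 0.
On [2, 4], S'(x) = b_1 + 2c_1·(x - 2) + 3d_1·(x - 2)² with b_1 = Δ_1 - h_1(2M_1 + M_2)/6 = 227/128, c_1 = M_1/2 = -471/512, d_1 = (M_2 - M_1)/(6h_1) = -111/1024. So S'(2) = 227/128.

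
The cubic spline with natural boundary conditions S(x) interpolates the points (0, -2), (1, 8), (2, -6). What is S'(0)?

With M_i denoting the second derivative at x_i, h_i = 1, 1, and Δ_i = (y_(i+1) − y_i)/h_i = 10, -14:
  1·M_0 + 4·M_1 + 1·M_2 = 6(Δ_1 - Δ_0) = -144
Natural end conditions: M_0 = M_2 = 0.
Forward elimination and back-substitution give M_0 = 0, M_1 = -36, M_2 = 0.
On [0, 1], S'(x) = b_0 + 2c_0·x + 3d_0·x² with b_0 = Δ_0 - h_0(2M_0 + M_1)/6 = 16, c_0 = M_0/2 = 0, d_0 = (M_1 - M_0)/(6h_0) = -6. So S'(0) = 16.

16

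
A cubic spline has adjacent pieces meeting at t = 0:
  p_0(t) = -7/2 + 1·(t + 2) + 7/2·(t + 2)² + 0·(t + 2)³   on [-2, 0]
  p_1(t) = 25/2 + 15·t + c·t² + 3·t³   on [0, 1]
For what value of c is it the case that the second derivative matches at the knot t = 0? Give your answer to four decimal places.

p_0''(t) = 7 + 0·(t + 2), so p_0''(0) = 7. On the right, p_1''(0) = 2c, so c = 7/2.

3.5000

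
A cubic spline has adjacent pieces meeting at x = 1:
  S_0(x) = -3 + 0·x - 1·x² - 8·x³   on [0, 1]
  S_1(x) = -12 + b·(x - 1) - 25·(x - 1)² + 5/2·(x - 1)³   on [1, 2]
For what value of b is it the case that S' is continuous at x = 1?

-26

S_0'(x) = 0 - 2·x - 24·x², so S_0'(1) = -26. On the right, S_1'(1) = b, so b = -26.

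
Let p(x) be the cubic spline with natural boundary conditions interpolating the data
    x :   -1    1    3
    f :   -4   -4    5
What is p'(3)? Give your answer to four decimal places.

5.6250

Write σ_i for p''(x_i). With h_i = 2, 2 and divided differences Δ_i = 0, 9/2, the continuity of p' gives the tridiagonal system
  2·σ_0 + 8·σ_1 + 2·σ_2 = 6(Δ_1 - Δ_0) = 27
Natural end conditions: σ_0 = σ_2 = 0.
Solving: σ_0 = 0, σ_1 = 27/8, σ_2 = 0.
On [1, 3], p'(x) = b_1 + 2c_1·(x - 1) + 3d_1·(x - 1)² with b_1 = Δ_1 - h_1(2σ_1 + σ_2)/6 = 9/4, c_1 = σ_1/2 = 27/16, d_1 = (σ_2 - σ_1)/(6h_1) = -9/32. So p'(3) = 45/8.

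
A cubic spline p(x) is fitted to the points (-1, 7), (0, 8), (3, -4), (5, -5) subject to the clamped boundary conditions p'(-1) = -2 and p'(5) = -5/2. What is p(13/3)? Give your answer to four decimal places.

-4.3305

With m_i denoting the second derivative at x_i, h_i = 1, 3, 2, and Δ_i = (y_(i+1) − y_i)/h_i = 1, -4, -1/2:
  1·m_0 + 8·m_1 + 3·m_2 = 6(Δ_1 - Δ_0) = -30
  3·m_1 + 10·m_2 + 2·m_3 = 6(Δ_2 - Δ_1) = 21
Clamped end conditions give two more equations: 2h_0·m_0 + h_0·m_1 = 6(Δ_0 - p'(-1)) = 18 and h_2·m_2 + 2h_2·m_3 = 6(p'(5) - Δ_2) = -12.
Hence m_0 = 165/13, m_1 = -96/13, m_2 = 71/13, m_3 = -149/26.
On [3, 5], p(x) = -4 - 29/13·(x - 3) + 71/26·(x - 3)² - 97/104·(x - 3)³.
With (x - 3) = 4/3: p(13/3) = -1520/351.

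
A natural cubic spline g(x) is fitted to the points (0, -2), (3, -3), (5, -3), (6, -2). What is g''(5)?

1

With M_i denoting the second derivative at x_i, h_i = 3, 2, 1, and Δ_i = (y_(i+1) − y_i)/h_i = -1/3, 0, 1:
  3·M_0 + 10·M_1 + 2·M_2 = 6(Δ_1 - Δ_0) = 2
  2·M_1 + 6·M_2 + 1·M_3 = 6(Δ_2 - Δ_1) = 6
Natural end conditions: M_0 = M_3 = 0.
Solving the tridiagonal system: M_0 = 0, M_1 = 0, M_2 = 1, M_3 = 0.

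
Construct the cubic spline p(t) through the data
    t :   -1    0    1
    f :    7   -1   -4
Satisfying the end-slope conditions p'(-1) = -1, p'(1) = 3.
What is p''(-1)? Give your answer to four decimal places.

Write M_i for p''(x_i). With h_i = 1, 1 and divided differences Δ_i = -8, -3, the continuity of p' gives the tridiagonal system
  1·M_0 + 4·M_1 + 1·M_2 = 6(Δ_1 - Δ_0) = 30
Clamped end conditions give two more equations: 2h_0·M_0 + h_0·M_1 = 6(Δ_0 - p'(-1)) = -42 and h_1·M_1 + 2h_1·M_2 = 6(p'(1) - Δ_1) = 36.
Solving: M_0 = -53/2, M_1 = 11, M_2 = 25/2.

-26.5000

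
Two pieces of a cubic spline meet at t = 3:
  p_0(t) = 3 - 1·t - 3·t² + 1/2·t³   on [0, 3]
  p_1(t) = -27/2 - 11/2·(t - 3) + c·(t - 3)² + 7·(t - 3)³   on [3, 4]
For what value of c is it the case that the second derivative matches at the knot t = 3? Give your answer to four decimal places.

1.5000

p_0''(t) = -6 + 3·t, so p_0''(3) = 3. On the right, p_1''(3) = 2c, so c = 3/2.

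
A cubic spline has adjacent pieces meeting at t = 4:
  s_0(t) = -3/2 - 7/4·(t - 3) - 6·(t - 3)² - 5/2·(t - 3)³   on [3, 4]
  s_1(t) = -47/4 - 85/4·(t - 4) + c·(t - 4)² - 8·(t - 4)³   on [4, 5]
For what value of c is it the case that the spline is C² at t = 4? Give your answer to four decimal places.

s_0''(t) = -12 - 15·(t - 3), so s_0''(4) = -27. On the right, s_1''(4) = 2c, so c = -27/2.

-13.5000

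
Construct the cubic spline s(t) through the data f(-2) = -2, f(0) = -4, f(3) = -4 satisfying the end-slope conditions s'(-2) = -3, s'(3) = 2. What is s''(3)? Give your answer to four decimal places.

2.4000

With m_i denoting the second derivative at x_i, h_i = 2, 3, and Δ_i = (y_(i+1) − y_i)/h_i = -1, 0:
  2·m_0 + 10·m_1 + 3·m_2 = 6(Δ_1 - Δ_0) = 6
Clamped end conditions give two more equations: 2h_0·m_0 + h_0·m_1 = 6(Δ_0 - s'(-2)) = 12 and h_1·m_1 + 2h_1·m_2 = 6(s'(3) - Δ_1) = 12.
Forward elimination and back-substitution give m_0 = 17/5, m_1 = -4/5, m_2 = 12/5.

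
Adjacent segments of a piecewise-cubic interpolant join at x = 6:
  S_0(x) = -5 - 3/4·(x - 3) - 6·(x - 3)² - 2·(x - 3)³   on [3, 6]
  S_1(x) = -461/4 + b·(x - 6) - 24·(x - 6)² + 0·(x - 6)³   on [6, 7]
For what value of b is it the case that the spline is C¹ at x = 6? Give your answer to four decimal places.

-90.7500

S_0'(x) = -3/4 - 12·(x - 3) - 6·(x - 3)², so S_0'(6) = -363/4. On the right, S_1'(6) = b, so b = -363/4.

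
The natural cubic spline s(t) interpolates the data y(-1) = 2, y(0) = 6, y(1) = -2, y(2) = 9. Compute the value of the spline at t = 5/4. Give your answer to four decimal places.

Write M_i for s''(x_i). With h_i = 1, 1, 1 and divided differences Δ_i = 4, -8, 11, the continuity of s' gives the tridiagonal system
  1·M_0 + 4·M_1 + 1·M_2 = 6(Δ_1 - Δ_0) = -72
  1·M_1 + 4·M_2 + 1·M_3 = 6(Δ_2 - Δ_1) = 114
Natural end conditions: M_0 = M_3 = 0.
Forward elimination and back-substitution give M_0 = 0, M_1 = -134/5, M_2 = 176/5, M_3 = 0.
On [1, 2], s(t) = -2 - 11/15·(t - 1) + 88/5·(t - 1)² - 88/15·(t - 1)³.
With (t - 1) = 1/4: s(5/4) = -47/40.

-1.1750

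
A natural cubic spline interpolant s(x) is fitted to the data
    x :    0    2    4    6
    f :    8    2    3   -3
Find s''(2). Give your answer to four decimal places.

3.5000

With m_i denoting the second derivative at x_i, h_i = 2, 2, 2, and Δ_i = (y_(i+1) − y_i)/h_i = -3, 1/2, -3:
  2·m_0 + 8·m_1 + 2·m_2 = 6(Δ_1 - Δ_0) = 21
  2·m_1 + 8·m_2 + 2·m_3 = 6(Δ_2 - Δ_1) = -21
Natural end conditions: m_0 = m_3 = 0.
Forward elimination and back-substitution give m_0 = 0, m_1 = 7/2, m_2 = -7/2, m_3 = 0.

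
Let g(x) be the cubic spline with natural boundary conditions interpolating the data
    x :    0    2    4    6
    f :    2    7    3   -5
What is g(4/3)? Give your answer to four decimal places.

6.1235

Let σ_i = g''(x_i). Step sizes h_i = 2, 2, 2; slopes of the chords Δ_i = (y_(i+1) - y_i)/h_i = 5/2, -2, -4.
  2·σ_0 + 8·σ_1 + 2·σ_2 = 6(Δ_1 - Δ_0) = -27
  2·σ_1 + 8·σ_2 + 2·σ_3 = 6(Δ_2 - Δ_1) = -12
Natural end conditions: σ_0 = σ_3 = 0.
Forward elimination and back-substitution give σ_0 = 0, σ_1 = -16/5, σ_2 = -7/10, σ_3 = 0.
On [0, 2], g(x) = 2 + 107/30·x + 0·x² - 4/15·x³.
With x = 4/3: g(4/3) = 496/81.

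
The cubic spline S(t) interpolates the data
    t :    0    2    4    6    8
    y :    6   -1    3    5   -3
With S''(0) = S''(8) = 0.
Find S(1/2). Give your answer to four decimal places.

3.5678

Put σ_i = S'' at the i-th knot. Here h = (2, 2, 2, 2) and Δ = (-7/2, 2, 1, -4), so the interior equations h_(i-1)·σ_(i-1) + 2(h_(i-1)+h_i)·σ_i + h_i·σ_(i+1) = 6(Δ_i − Δ_(i-1)) read
  2·σ_0 + 8·σ_1 + 2·σ_2 = 6(Δ_1 - Δ_0) = 33
  2·σ_1 + 8·σ_2 + 2·σ_3 = 6(Δ_2 - Δ_1) = -6
  2·σ_2 + 8·σ_3 + 2·σ_4 = 6(Δ_3 - Δ_2) = -30
Natural end conditions: σ_0 = σ_4 = 0.
Hence σ_0 = 0, σ_1 = 489/112, σ_2 = -27/28, σ_3 = -393/112, σ_4 = 0.
On [0, 2], S(t) = 6 - 555/112·t + 0·t² + 163/448·t³.
With t = 1/2: S(1/2) = 12787/3584.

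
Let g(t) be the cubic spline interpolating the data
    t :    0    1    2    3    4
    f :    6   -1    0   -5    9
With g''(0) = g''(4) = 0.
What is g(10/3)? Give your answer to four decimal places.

-2.4299

Write M_i for g''(x_i). With h_i = 1, 1, 1, 1 and divided differences Δ_i = -7, 1, -5, 14, the continuity of g' gives the tridiagonal system
  1·M_0 + 4·M_1 + 1·M_2 = 6(Δ_1 - Δ_0) = 48
  1·M_1 + 4·M_2 + 1·M_3 = 6(Δ_2 - Δ_1) = -36
  1·M_2 + 4·M_3 + 1·M_4 = 6(Δ_3 - Δ_2) = 114
Natural end conditions: M_0 = M_4 = 0.
Solving the tridiagonal system: M_0 = 0, M_1 = 489/28, M_2 = -153/7, M_3 = 951/28, M_4 = 0.
On [3, 4], g(t) = -5 + 75/28·(t - 3) + 951/56·(t - 3)² - 317/56·(t - 3)³.
With (t - 3) = 1/3: g(10/3) = -1837/756.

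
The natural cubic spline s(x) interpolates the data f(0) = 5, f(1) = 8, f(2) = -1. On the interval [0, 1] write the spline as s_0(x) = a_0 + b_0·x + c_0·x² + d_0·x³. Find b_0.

With M_i denoting the second derivative at x_i, h_i = 1, 1, and Δ_i = (y_(i+1) − y_i)/h_i = 3, -9:
  1·M_0 + 4·M_1 + 1·M_2 = 6(Δ_1 - Δ_0) = -72
Natural end conditions: M_0 = M_2 = 0.
Solving the tridiagonal system: M_0 = 0, M_1 = -18, M_2 = 0.
On [0, 1], with s_0(x) = a_0 + b_0·x + c_0·x² + d_0·x³: c_0 = M_0/2 = 0, d_0 = (M_1 - M_0)/(6h_0) = -3, b_0 = Δ_0 - h_0(2M_0 + M_1)/6 = 6.

6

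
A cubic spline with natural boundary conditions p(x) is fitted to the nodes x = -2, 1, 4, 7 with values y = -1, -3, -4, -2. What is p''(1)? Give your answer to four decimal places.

0.0444

With M_i denoting the second derivative at x_i, h_i = 3, 3, 3, and Δ_i = (y_(i+1) − y_i)/h_i = -2/3, -1/3, 2/3:
  3·M_0 + 12·M_1 + 3·M_2 = 6(Δ_1 - Δ_0) = 2
  3·M_1 + 12·M_2 + 3·M_3 = 6(Δ_2 - Δ_1) = 6
Natural end conditions: M_0 = M_3 = 0.
Forward elimination and back-substitution give M_0 = 0, M_1 = 2/45, M_2 = 22/45, M_3 = 0.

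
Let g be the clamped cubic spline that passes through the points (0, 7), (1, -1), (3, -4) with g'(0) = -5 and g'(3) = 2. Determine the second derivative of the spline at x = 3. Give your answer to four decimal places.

1.0833

With m_i denoting the second derivative at x_i, h_i = 1, 2, and Δ_i = (y_(i+1) − y_i)/h_i = -8, -3/2:
  1·m_0 + 6·m_1 + 2·m_2 = 6(Δ_1 - Δ_0) = 39
Clamped end conditions give two more equations: 2h_0·m_0 + h_0·m_1 = 6(Δ_0 - g'(0)) = -18 and h_1·m_1 + 2h_1·m_2 = 6(g'(3) - Δ_1) = 21.
Solving: m_0 = -79/6, m_1 = 25/3, m_2 = 13/12.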